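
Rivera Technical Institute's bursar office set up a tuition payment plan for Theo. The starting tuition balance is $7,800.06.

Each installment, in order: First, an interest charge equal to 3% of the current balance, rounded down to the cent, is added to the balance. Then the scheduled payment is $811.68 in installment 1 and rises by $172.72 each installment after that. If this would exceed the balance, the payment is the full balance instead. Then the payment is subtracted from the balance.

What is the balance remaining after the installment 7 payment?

$0.00

# | Opening | Interest | Payment | End bal
1 | $7,800.06 | $234.00 | $811.68 | $7,222.38
2 | $7,222.38 | $216.67 | $984.40 | $6,454.65
3 | $6,454.65 | $193.63 | $1,157.12 | $5,491.16
4 | $5,491.16 | $164.73 | $1,329.84 | $4,326.05
5 | $4,326.05 | $129.78 | $1,502.56 | $2,953.27
6 | $2,953.27 | $88.59 | $1,675.28 | $1,366.58
7 | $1,366.58 | $40.99 | $1,407.57 | $0.00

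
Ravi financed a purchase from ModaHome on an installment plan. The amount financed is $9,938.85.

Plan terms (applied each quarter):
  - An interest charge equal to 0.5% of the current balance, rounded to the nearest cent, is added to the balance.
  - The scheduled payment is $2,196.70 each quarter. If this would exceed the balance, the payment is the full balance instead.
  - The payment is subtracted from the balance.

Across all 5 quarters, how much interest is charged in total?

$140.58

Quarter 1: opening $9,938.85; interest $49.69 → $9,988.54; payment $2,196.70; balance $7,791.84
Quarter 2: opening $7,791.84; interest $38.96 → $7,830.80; payment $2,196.70; balance $5,634.10
Quarter 3: opening $5,634.10; interest $28.17 → $5,662.27; payment $2,196.70; balance $3,465.57
Quarter 4: opening $3,465.57; interest $17.33 → $3,482.90; payment $2,196.70; balance $1,286.20
Quarter 5: opening $1,286.20; interest $6.43 → $1,292.63; payment $1,292.63; balance $0.00
Total interest: $49.69 + $38.96 + $28.17 + $17.33 + $6.43 = $140.58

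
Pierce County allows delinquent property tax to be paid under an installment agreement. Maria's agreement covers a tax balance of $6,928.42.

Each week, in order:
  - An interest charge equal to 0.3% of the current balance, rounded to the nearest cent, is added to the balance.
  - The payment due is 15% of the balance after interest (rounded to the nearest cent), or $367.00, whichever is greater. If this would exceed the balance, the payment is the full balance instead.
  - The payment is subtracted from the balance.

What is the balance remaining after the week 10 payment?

# | Opening | Interest | Payment | End bal
1 | $6,928.42 | $20.79 | $1,042.38 | $5,906.83
2 | $5,906.83 | $17.72 | $888.68 | $5,035.87
3 | $5,035.87 | $15.11 | $757.65 | $4,293.33
4 | $4,293.33 | $12.88 | $645.93 | $3,660.28
5 | $3,660.28 | $10.98 | $550.69 | $3,120.57
6 | $3,120.57 | $9.36 | $469.49 | $2,660.44
7 | $2,660.44 | $7.98 | $400.26 | $2,268.16
8 | $2,268.16 | $6.80 | $367.00 | $1,907.96
9 | $1,907.96 | $5.72 | $367.00 | $1,546.68
10 | $1,546.68 | $4.64 | $367.00 | $1,184.32

$1,184.32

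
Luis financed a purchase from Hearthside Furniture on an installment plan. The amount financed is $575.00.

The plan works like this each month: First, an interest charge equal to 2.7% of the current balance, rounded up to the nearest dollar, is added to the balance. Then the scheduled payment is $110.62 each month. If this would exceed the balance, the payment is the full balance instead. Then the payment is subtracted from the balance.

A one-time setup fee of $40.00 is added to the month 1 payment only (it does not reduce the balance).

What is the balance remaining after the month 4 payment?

Month 1: $575.00 +$16.00 interest = $591.00; pay $110.62 (+ $40.00 fee) → $480.38
Month 2: $480.38 +$13.00 interest = $493.38; pay $110.62 → $382.76
Month 3: $382.76 +$11.00 interest = $393.76; pay $110.62 → $283.14
Month 4: $283.14 +$8.00 interest = $291.14; pay $110.62 → $180.52

$180.52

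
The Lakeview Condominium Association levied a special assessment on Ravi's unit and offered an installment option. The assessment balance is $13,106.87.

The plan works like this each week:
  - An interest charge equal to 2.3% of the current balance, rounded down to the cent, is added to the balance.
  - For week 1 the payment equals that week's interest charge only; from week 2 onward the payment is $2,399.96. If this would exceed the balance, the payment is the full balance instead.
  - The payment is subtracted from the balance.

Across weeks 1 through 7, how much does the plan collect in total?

# | Opening | Interest | Payment | End bal
1 | $13,106.87 | $301.45 | $301.45 | $13,106.87
2 | $13,106.87 | $301.45 | $2,399.96 | $11,008.36
3 | $11,008.36 | $253.19 | $2,399.96 | $8,861.59
4 | $8,861.59 | $203.81 | $2,399.96 | $6,665.44
5 | $6,665.44 | $153.30 | $2,399.96 | $4,418.78
6 | $4,418.78 | $101.63 | $2,399.96 | $2,120.45
7 | $2,120.45 | $48.77 | $2,169.22 | $0.00
Total paid: $14,470.47

$14,470.47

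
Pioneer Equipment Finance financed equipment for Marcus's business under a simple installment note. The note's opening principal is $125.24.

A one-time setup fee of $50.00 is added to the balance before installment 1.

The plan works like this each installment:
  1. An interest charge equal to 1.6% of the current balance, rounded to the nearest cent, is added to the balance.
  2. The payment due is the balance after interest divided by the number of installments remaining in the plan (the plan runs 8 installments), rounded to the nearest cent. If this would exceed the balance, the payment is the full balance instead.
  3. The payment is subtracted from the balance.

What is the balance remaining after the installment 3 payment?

$114.86

Installment 1: opening $175.24; interest $2.80 → $178.04; payment $22.26; balance $155.78
Installment 2: opening $155.78; interest $2.49 → $158.27; payment $22.61; balance $135.66
Installment 3: opening $135.66; interest $2.17 → $137.83; payment $22.97; balance $114.86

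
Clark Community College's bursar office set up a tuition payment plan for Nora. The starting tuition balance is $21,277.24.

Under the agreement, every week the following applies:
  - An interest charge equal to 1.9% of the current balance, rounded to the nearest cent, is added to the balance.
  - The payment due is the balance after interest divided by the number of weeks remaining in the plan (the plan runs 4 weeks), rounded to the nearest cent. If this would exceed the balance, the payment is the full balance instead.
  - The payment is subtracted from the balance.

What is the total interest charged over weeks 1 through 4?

Week 1: $21,277.24 +$404.27 interest = $21,681.51; pay $5,420.38 → $16,261.13
Week 2: $16,261.13 +$308.96 interest = $16,570.09; pay $5,523.36 → $11,046.73
Week 3: $11,046.73 +$209.89 interest = $11,256.62; pay $5,628.31 → $5,628.31
Week 4: $5,628.31 +$106.94 interest = $5,735.25; pay $5,735.25 → $0.00
Total interest: $404.27 + $308.96 + $209.89 + $106.94 = $1,030.06

$1,030.06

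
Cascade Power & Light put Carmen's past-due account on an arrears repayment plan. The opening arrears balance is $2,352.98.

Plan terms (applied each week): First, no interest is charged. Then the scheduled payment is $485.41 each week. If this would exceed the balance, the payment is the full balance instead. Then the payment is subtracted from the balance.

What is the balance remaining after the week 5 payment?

$0.00

# | Opening | Payment | End bal
1 | $2,352.98 | $485.41 | $1,867.57
2 | $1,867.57 | $485.41 | $1,382.16
3 | $1,382.16 | $485.41 | $896.75
4 | $896.75 | $485.41 | $411.34
5 | $411.34 | $411.34 | $0.00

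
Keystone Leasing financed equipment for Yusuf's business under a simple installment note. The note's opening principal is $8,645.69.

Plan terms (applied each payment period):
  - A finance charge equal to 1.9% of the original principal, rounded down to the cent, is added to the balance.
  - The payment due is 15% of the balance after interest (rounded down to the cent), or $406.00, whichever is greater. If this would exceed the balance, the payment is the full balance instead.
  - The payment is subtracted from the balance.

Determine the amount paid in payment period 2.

Payment period 1: opening $8,645.69; interest $164.26 → $8,809.95; payment $1,321.49; balance $7,488.46
Payment period 2: opening $7,488.46; interest $164.26 → $7,652.72; payment $1,147.90; balance $6,504.82

$1,147.90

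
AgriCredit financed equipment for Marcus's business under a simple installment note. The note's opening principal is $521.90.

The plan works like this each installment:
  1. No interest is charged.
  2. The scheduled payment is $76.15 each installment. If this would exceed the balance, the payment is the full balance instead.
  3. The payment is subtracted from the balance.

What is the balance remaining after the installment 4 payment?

Installment 1: $521.90 − $76.15 → $445.75
Installment 2: $445.75 − $76.15 → $369.60
Installment 3: $369.60 − $76.15 → $293.45
Installment 4: $293.45 − $76.15 → $217.30

$217.30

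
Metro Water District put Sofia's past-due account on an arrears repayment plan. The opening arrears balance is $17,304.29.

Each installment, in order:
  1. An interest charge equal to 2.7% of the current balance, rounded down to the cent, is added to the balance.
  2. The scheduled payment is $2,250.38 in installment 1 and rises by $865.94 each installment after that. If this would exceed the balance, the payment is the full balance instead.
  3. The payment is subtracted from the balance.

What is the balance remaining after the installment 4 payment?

Installment 1: opening $17,304.29; interest $467.21 → $17,771.50; payment $2,250.38; balance $15,521.12
Installment 2: opening $15,521.12; interest $419.07 → $15,940.19; payment $3,116.32; balance $12,823.87
Installment 3: opening $12,823.87; interest $346.24 → $13,170.11; payment $3,982.26; balance $9,187.85
Installment 4: opening $9,187.85; interest $248.07 → $9,435.92; payment $4,848.20; balance $4,587.72

$4,587.72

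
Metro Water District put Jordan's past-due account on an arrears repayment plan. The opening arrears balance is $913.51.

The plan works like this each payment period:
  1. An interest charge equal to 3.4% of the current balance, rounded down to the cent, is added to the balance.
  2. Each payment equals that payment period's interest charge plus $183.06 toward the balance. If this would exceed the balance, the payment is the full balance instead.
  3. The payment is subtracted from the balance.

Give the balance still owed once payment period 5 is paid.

$0.00

Payment period 1: $913.51 +$31.05 interest = $944.56; pay $214.11 → $730.45
Payment period 2: $730.45 +$24.83 interest = $755.28; pay $207.89 → $547.39
Payment period 3: $547.39 +$18.61 interest = $566.00; pay $201.67 → $364.33
Payment period 4: $364.33 +$12.38 interest = $376.71; pay $195.44 → $181.27
Payment period 5: $181.27 +$6.16 interest = $187.43; pay $187.43 → $0.00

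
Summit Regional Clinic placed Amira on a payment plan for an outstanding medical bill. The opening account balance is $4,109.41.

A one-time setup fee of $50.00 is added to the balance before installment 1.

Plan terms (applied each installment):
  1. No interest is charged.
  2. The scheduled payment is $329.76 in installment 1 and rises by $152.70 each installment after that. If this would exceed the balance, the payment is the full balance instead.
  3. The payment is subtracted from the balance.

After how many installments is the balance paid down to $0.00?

Installment 1: opening $4,159.41; payment $329.76; balance $3,829.65
Installment 2: opening $3,829.65; payment $482.46; balance $3,347.19
Installment 3: opening $3,347.19; payment $635.16; balance $2,712.03
Installment 4: opening $2,712.03; payment $787.86; balance $1,924.17
Installment 5: opening $1,924.17; payment $940.56; balance $983.61
Installment 6: opening $983.61; payment $983.61; balance $0.00
Balance reaches $0.00 in installment 6.

6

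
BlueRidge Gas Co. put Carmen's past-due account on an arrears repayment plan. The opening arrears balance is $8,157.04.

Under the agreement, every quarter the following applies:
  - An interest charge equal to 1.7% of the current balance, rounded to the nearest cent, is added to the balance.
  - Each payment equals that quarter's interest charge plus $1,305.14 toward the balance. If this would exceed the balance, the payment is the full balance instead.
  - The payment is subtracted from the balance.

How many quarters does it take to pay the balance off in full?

Quarter 1: opening $8,157.04; interest $138.67 → $8,295.71; payment $1,443.81; balance $6,851.90
Quarter 2: opening $6,851.90; interest $116.48 → $6,968.38; payment $1,421.62; balance $5,546.76
Quarter 3: opening $5,546.76; interest $94.29 → $5,641.05; payment $1,399.43; balance $4,241.62
Quarter 4: opening $4,241.62; interest $72.11 → $4,313.73; payment $1,377.25; balance $2,936.48
Quarter 5: opening $2,936.48; interest $49.92 → $2,986.40; payment $1,355.06; balance $1,631.34
Quarter 6: opening $1,631.34; interest $27.73 → $1,659.07; payment $1,332.87; balance $326.20
Quarter 7: opening $326.20; interest $5.55 → $331.75; payment $331.75; balance $0.00
Balance reaches $0.00 in quarter 7.

7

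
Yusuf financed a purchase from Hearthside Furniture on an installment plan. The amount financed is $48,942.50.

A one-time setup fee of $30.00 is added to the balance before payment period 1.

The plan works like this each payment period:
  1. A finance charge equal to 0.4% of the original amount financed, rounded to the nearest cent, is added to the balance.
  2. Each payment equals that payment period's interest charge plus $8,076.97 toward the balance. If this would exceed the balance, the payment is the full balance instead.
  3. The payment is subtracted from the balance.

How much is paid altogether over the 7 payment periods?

$50,342.89

Payment period 1: $48,972.50 +$195.77 interest = $49,168.27; pay $8,272.74 → $40,895.53
Payment period 2: $40,895.53 +$195.77 interest = $41,091.30; pay $8,272.74 → $32,818.56
Payment period 3: $32,818.56 +$195.77 interest = $33,014.33; pay $8,272.74 → $24,741.59
Payment period 4: $24,741.59 +$195.77 interest = $24,937.36; pay $8,272.74 → $16,664.62
Payment period 5: $16,664.62 +$195.77 interest = $16,860.39; pay $8,272.74 → $8,587.65
Payment period 6: $8,587.65 +$195.77 interest = $8,783.42; pay $8,272.74 → $510.68
Payment period 7: $510.68 +$195.77 interest = $706.45; pay $706.45 → $0.00
Total paid: $50,342.89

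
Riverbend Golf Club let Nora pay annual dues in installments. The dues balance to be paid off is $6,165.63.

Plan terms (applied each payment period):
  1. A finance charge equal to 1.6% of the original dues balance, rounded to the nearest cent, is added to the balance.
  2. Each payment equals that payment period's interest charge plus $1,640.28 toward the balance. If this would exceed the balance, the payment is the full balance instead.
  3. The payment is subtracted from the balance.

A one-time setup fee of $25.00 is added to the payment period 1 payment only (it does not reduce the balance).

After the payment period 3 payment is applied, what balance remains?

$1,244.79

Payment period 1: $6,165.63 +$98.65 interest = $6,264.28; pay $1,738.93 (+ $25.00 fee) → $4,525.35
Payment period 2: $4,525.35 +$98.65 interest = $4,624.00; pay $1,738.93 → $2,885.07
Payment period 3: $2,885.07 +$98.65 interest = $2,983.72; pay $1,738.93 → $1,244.79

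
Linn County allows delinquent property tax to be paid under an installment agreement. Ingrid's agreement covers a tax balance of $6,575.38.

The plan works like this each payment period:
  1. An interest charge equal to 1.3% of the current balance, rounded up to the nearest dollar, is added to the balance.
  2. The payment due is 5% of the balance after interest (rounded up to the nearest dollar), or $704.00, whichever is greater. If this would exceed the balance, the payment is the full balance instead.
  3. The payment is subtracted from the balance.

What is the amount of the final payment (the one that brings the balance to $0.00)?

Payment period 1: opening $6,575.38; interest $86.00 → $6,661.38; payment $704.00; balance $5,957.38
Payment period 2: opening $5,957.38; interest $78.00 → $6,035.38; payment $704.00; balance $5,331.38
Payment period 3: opening $5,331.38; interest $70.00 → $5,401.38; payment $704.00; balance $4,697.38
Payment period 4: opening $4,697.38; interest $62.00 → $4,759.38; payment $704.00; balance $4,055.38
Payment period 5: opening $4,055.38; interest $53.00 → $4,108.38; payment $704.00; balance $3,404.38
Payment period 6: opening $3,404.38; interest $45.00 → $3,449.38; payment $704.00; balance $2,745.38
Payment period 7: opening $2,745.38; interest $36.00 → $2,781.38; payment $704.00; balance $2,077.38
Payment period 8: opening $2,077.38; interest $28.00 → $2,105.38; payment $704.00; balance $1,401.38
Payment period 9: opening $1,401.38; interest $19.00 → $1,420.38; payment $704.00; balance $716.38
Payment period 10: opening $716.38; interest $10.00 → $726.38; payment $704.00; balance $22.38
Payment period 11: opening $22.38; interest $1.00 → $23.38; payment $23.38; balance $0.00

$23.38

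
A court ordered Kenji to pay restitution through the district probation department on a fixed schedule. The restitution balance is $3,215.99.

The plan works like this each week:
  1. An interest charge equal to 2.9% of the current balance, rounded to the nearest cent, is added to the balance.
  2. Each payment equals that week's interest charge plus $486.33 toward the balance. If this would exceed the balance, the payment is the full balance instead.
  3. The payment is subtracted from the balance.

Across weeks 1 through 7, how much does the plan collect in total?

$3,572.66

Week 1: $3,215.99 +$93.26 interest = $3,309.25; pay $579.59 → $2,729.66
Week 2: $2,729.66 +$79.16 interest = $2,808.82; pay $565.49 → $2,243.33
Week 3: $2,243.33 +$65.06 interest = $2,308.39; pay $551.39 → $1,757.00
Week 4: $1,757.00 +$50.95 interest = $1,807.95; pay $537.28 → $1,270.67
Week 5: $1,270.67 +$36.85 interest = $1,307.52; pay $523.18 → $784.34
Week 6: $784.34 +$22.75 interest = $807.09; pay $509.08 → $298.01
Week 7: $298.01 +$8.64 interest = $306.65; pay $306.65 → $0.00
Total paid: $3,572.66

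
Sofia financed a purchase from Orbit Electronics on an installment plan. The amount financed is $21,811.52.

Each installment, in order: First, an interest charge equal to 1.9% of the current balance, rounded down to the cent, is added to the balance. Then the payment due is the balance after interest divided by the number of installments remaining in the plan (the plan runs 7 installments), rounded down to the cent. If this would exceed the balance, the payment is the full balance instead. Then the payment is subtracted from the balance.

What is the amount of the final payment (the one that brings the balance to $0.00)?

$3,554.73

Installment 1: opening $21,811.52; interest $414.41 → $22,225.93; payment $3,175.13; balance $19,050.80
Installment 2: opening $19,050.80; interest $361.96 → $19,412.76; payment $3,235.46; balance $16,177.30
Installment 3: opening $16,177.30; interest $307.36 → $16,484.66; payment $3,296.93; balance $13,187.73
Installment 4: opening $13,187.73; interest $250.56 → $13,438.29; payment $3,359.57; balance $10,078.72
Installment 5: opening $10,078.72; interest $191.49 → $10,270.21; payment $3,423.40; balance $6,846.81
Installment 6: opening $6,846.81; interest $130.08 → $6,976.89; payment $3,488.44; balance $3,488.45
Installment 7: opening $3,488.45; interest $66.28 → $3,554.73; payment $3,554.73; balance $0.00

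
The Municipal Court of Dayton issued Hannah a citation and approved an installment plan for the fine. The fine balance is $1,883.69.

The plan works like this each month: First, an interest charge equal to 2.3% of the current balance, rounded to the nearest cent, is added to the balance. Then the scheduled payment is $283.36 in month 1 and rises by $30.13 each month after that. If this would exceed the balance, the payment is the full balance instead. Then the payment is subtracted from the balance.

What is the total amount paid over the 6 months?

Month 1: opening $1,883.69; interest $43.32 → $1,927.01; payment $283.36; balance $1,643.65
Month 2: opening $1,643.65; interest $37.80 → $1,681.45; payment $313.49; balance $1,367.96
Month 3: opening $1,367.96; interest $31.46 → $1,399.42; payment $343.62; balance $1,055.80
Month 4: opening $1,055.80; interest $24.28 → $1,080.08; payment $373.75; balance $706.33
Month 5: opening $706.33; interest $16.25 → $722.58; payment $403.88; balance $318.70
Month 6: opening $318.70; interest $7.33 → $326.03; payment $326.03; balance $0.00
Total paid: $2,044.13

$2,044.13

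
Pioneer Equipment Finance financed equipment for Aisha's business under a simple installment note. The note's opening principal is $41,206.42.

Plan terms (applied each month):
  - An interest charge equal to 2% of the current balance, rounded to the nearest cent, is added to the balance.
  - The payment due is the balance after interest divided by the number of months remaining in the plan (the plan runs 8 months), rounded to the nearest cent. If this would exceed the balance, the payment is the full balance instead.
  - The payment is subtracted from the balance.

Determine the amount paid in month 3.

$5,466.07

# | Opening | Interest | Payment | End bal
1 | $41,206.42 | $824.13 | $5,253.82 | $36,776.73
2 | $36,776.73 | $735.53 | $5,358.89 | $32,153.37
3 | $32,153.37 | $643.07 | $5,466.07 | $27,330.37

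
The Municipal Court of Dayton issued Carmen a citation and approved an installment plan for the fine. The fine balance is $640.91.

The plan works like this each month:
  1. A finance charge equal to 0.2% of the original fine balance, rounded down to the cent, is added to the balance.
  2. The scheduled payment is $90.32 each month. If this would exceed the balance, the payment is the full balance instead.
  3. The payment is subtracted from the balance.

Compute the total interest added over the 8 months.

$10.24

# | Opening | Interest | Payment | End bal
1 | $640.91 | $1.28 | $90.32 | $551.87
2 | $551.87 | $1.28 | $90.32 | $462.83
3 | $462.83 | $1.28 | $90.32 | $373.79
4 | $373.79 | $1.28 | $90.32 | $284.75
5 | $284.75 | $1.28 | $90.32 | $195.71
6 | $195.71 | $1.28 | $90.32 | $106.67
7 | $106.67 | $1.28 | $90.32 | $17.63
8 | $17.63 | $1.28 | $18.91 | $0.00
Total interest: $1.28 + $1.28 + $1.28 + $1.28 + $1.28 + $1.28 + $1.28 + $1.28 = $10.24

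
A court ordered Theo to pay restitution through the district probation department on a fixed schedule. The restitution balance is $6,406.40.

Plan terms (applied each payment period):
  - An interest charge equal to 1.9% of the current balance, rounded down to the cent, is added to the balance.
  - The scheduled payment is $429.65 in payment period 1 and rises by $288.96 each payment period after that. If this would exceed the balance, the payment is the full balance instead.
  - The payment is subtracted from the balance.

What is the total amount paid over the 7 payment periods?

Payment period 1: $6,406.40 +$121.72 interest = $6,528.12; pay $429.65 → $6,098.47
Payment period 2: $6,098.47 +$115.87 interest = $6,214.34; pay $718.61 → $5,495.73
Payment period 3: $5,495.73 +$104.41 interest = $5,600.14; pay $1,007.57 → $4,592.57
Payment period 4: $4,592.57 +$87.25 interest = $4,679.82; pay $1,296.53 → $3,383.29
Payment period 5: $3,383.29 +$64.28 interest = $3,447.57; pay $1,585.49 → $1,862.08
Payment period 6: $1,862.08 +$35.37 interest = $1,897.45; pay $1,874.45 → $23.00
Payment period 7: $23.00 +$0.43 interest = $23.43; pay $23.43 → $0.00
Total paid: $6,935.73

$6,935.73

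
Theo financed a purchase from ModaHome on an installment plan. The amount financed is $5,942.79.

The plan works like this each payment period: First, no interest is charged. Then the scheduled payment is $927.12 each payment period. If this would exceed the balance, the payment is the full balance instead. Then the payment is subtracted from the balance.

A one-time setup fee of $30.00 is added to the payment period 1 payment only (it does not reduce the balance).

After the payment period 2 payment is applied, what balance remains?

$4,088.55

# | Opening | Payment | Fee | End bal
1 | $5,942.79 | $927.12 | $30.00 | $5,015.67
2 | $5,015.67 | $927.12 | — | $4,088.55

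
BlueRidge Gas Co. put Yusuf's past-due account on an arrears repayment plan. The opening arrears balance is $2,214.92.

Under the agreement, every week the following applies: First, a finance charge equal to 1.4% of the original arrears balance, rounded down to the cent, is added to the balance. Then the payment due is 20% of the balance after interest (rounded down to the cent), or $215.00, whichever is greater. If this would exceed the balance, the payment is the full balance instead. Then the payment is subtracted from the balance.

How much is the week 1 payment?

Week 1: opening $2,214.92; interest $31.00 → $2,245.92; payment $449.18; balance $1,796.74

$449.18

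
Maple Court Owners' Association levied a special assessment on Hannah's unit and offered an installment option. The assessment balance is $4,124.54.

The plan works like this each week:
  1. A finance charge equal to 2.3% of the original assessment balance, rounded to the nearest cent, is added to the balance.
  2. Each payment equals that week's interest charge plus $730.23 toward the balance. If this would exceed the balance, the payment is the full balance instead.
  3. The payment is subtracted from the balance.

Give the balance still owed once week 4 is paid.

$1,203.62

Week 1: opening $4,124.54; interest $94.86 → $4,219.40; payment $825.09; balance $3,394.31
Week 2: opening $3,394.31; interest $94.86 → $3,489.17; payment $825.09; balance $2,664.08
Week 3: opening $2,664.08; interest $94.86 → $2,758.94; payment $825.09; balance $1,933.85
Week 4: opening $1,933.85; interest $94.86 → $2,028.71; payment $825.09; balance $1,203.62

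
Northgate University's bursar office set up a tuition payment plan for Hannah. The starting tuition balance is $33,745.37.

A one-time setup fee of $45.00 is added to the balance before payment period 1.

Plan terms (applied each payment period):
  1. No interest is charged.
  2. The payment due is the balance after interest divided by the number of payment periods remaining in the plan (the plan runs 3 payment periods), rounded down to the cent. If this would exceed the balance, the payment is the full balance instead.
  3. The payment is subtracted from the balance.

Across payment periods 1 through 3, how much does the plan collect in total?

$33,790.37

# | Opening | Payment | End bal
1 | $33,790.37 | $11,263.45 | $22,526.92
2 | $22,526.92 | $11,263.46 | $11,263.46
3 | $11,263.46 | $11,263.46 | $0.00
Total paid: $33,790.37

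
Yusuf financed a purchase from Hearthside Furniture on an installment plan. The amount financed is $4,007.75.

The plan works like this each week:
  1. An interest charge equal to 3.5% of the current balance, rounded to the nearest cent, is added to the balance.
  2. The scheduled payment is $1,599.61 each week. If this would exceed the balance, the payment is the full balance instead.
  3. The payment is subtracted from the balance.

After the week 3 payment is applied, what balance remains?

# | Opening | Interest | Payment | End bal
1 | $4,007.75 | $140.27 | $1,599.61 | $2,548.41
2 | $2,548.41 | $89.19 | $1,599.61 | $1,037.99
3 | $1,037.99 | $36.33 | $1,074.32 | $0.00

$0.00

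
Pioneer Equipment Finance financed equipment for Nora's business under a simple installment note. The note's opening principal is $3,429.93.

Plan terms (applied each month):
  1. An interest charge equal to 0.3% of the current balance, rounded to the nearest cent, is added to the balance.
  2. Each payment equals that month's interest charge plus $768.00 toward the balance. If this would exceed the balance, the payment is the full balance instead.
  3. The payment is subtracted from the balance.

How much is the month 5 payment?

$359.00

# | Opening | Interest | Payment | End bal
1 | $3,429.93 | $10.29 | $778.29 | $2,661.93
2 | $2,661.93 | $7.99 | $775.99 | $1,893.93
3 | $1,893.93 | $5.68 | $773.68 | $1,125.93
4 | $1,125.93 | $3.38 | $771.38 | $357.93
5 | $357.93 | $1.07 | $359.00 | $0.00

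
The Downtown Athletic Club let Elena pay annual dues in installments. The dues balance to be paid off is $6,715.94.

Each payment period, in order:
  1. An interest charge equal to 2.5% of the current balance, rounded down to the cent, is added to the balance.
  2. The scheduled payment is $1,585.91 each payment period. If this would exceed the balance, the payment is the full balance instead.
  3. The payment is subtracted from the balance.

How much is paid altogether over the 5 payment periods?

$7,191.93

Payment period 1: opening $6,715.94; interest $167.89 → $6,883.83; payment $1,585.91; balance $5,297.92
Payment period 2: opening $5,297.92; interest $132.44 → $5,430.36; payment $1,585.91; balance $3,844.45
Payment period 3: opening $3,844.45; interest $96.11 → $3,940.56; payment $1,585.91; balance $2,354.65
Payment period 4: opening $2,354.65; interest $58.86 → $2,413.51; payment $1,585.91; balance $827.60
Payment period 5: opening $827.60; interest $20.69 → $848.29; payment $848.29; balance $0.00
Total paid: $7,191.93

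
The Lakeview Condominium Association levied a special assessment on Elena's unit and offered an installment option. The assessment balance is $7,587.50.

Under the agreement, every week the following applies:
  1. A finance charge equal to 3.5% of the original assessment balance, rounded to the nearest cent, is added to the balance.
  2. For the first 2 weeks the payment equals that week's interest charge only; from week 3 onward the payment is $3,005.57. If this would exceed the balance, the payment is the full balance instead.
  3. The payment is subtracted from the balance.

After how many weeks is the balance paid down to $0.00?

5

# | Opening | Interest | Payment | End bal
1 | $7,587.50 | $265.56 | $265.56 | $7,587.50
2 | $7,587.50 | $265.56 | $265.56 | $7,587.50
3 | $7,587.50 | $265.56 | $3,005.57 | $4,847.49
4 | $4,847.49 | $265.56 | $3,005.57 | $2,107.48
5 | $2,107.48 | $265.56 | $2,373.04 | $0.00
Balance reaches $0.00 in week 5.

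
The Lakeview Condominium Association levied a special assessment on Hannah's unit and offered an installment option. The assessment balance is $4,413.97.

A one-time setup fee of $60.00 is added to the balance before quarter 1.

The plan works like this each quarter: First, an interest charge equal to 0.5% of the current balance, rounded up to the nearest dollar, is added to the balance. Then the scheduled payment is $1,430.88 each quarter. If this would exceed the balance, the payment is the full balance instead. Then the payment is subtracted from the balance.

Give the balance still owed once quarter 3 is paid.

# | Opening | Interest | Payment | End bal
1 | $4,473.97 | $23.00 | $1,430.88 | $3,066.09
2 | $3,066.09 | $16.00 | $1,430.88 | $1,651.21
3 | $1,651.21 | $9.00 | $1,430.88 | $229.33

$229.33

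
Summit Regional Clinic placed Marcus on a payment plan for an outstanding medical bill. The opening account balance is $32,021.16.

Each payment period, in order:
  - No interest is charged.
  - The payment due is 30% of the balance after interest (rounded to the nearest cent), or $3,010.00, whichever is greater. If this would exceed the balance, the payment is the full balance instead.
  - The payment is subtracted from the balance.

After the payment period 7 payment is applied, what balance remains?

Payment period 1: opening $32,021.16; payment $9,606.35; balance $22,414.81
Payment period 2: opening $22,414.81; payment $6,724.44; balance $15,690.37
Payment period 3: opening $15,690.37; payment $4,707.11; balance $10,983.26
Payment period 4: opening $10,983.26; payment $3,294.98; balance $7,688.28
Payment period 5: opening $7,688.28; payment $3,010.00; balance $4,678.28
Payment period 6: opening $4,678.28; payment $3,010.00; balance $1,668.28
Payment period 7: opening $1,668.28; payment $1,668.28; balance $0.00

$0.00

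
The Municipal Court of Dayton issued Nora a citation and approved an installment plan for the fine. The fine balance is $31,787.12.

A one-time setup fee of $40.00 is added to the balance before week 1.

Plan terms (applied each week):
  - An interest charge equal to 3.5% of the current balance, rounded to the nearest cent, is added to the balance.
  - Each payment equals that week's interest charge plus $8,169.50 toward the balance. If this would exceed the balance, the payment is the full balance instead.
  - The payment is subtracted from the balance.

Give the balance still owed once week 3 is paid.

$7,318.62

# | Opening | Interest | Payment | End bal
1 | $31,827.12 | $1,113.95 | $9,283.45 | $23,657.62
2 | $23,657.62 | $828.02 | $8,997.52 | $15,488.12
3 | $15,488.12 | $542.08 | $8,711.58 | $7,318.62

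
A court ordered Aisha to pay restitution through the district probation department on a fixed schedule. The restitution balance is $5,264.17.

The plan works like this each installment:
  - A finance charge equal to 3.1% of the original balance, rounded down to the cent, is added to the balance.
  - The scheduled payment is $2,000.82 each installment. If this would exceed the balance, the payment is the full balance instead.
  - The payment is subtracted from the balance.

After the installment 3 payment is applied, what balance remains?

# | Opening | Interest | Payment | End bal
1 | $5,264.17 | $163.18 | $2,000.82 | $3,426.53
2 | $3,426.53 | $163.18 | $2,000.82 | $1,588.89
3 | $1,588.89 | $163.18 | $1,752.07 | $0.00

$0.00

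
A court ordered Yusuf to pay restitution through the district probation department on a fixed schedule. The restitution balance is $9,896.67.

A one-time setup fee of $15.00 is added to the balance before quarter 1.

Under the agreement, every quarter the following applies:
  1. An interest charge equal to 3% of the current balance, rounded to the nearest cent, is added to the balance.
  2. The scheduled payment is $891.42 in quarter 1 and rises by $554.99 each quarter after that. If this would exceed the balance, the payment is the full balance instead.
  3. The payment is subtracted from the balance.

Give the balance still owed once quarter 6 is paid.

$0.00

# | Opening | Interest | Payment | End bal
1 | $9,911.67 | $297.35 | $891.42 | $9,317.60
2 | $9,317.60 | $279.53 | $1,446.41 | $8,150.72
3 | $8,150.72 | $244.52 | $2,001.40 | $6,393.84
4 | $6,393.84 | $191.82 | $2,556.39 | $4,029.27
5 | $4,029.27 | $120.88 | $3,111.38 | $1,038.77
6 | $1,038.77 | $31.16 | $1,069.93 | $0.00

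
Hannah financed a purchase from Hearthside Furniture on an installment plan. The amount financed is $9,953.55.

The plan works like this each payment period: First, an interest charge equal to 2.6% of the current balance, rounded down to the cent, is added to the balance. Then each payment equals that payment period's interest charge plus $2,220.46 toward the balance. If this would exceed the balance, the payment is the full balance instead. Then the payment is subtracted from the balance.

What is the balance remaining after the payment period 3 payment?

$3,292.17

Payment period 1: $9,953.55 +$258.79 interest = $10,212.34; pay $2,479.25 → $7,733.09
Payment period 2: $7,733.09 +$201.06 interest = $7,934.15; pay $2,421.52 → $5,512.63
Payment period 3: $5,512.63 +$143.32 interest = $5,655.95; pay $2,363.78 → $3,292.17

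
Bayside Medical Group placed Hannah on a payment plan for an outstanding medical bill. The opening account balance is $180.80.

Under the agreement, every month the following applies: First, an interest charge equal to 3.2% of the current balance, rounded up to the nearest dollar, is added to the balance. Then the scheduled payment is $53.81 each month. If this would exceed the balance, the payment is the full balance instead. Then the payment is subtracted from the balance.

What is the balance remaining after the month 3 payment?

Month 1: $180.80 +$6.00 interest = $186.80; pay $53.81 → $132.99
Month 2: $132.99 +$5.00 interest = $137.99; pay $53.81 → $84.18
Month 3: $84.18 +$3.00 interest = $87.18; pay $53.81 → $33.37

$33.37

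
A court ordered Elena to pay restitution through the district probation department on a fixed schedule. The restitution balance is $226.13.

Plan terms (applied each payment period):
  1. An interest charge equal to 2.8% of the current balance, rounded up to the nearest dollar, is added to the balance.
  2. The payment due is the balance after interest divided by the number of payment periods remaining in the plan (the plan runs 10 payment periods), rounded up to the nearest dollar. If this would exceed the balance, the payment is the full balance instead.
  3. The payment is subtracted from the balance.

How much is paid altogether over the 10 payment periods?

$268.13

Payment period 1: $226.13 +$7.00 interest = $233.13; pay $24.00 → $209.13
Payment period 2: $209.13 +$6.00 interest = $215.13; pay $24.00 → $191.13
Payment period 3: $191.13 +$6.00 interest = $197.13; pay $25.00 → $172.13
Payment period 4: $172.13 +$5.00 interest = $177.13; pay $26.00 → $151.13
Payment period 5: $151.13 +$5.00 interest = $156.13; pay $27.00 → $129.13
Payment period 6: $129.13 +$4.00 interest = $133.13; pay $27.00 → $106.13
Payment period 7: $106.13 +$3.00 interest = $109.13; pay $28.00 → $81.13
Payment period 8: $81.13 +$3.00 interest = $84.13; pay $29.00 → $55.13
Payment period 9: $55.13 +$2.00 interest = $57.13; pay $29.00 → $28.13
Payment period 10: $28.13 +$1.00 interest = $29.13; pay $29.13 → $0.00
Total paid: $268.13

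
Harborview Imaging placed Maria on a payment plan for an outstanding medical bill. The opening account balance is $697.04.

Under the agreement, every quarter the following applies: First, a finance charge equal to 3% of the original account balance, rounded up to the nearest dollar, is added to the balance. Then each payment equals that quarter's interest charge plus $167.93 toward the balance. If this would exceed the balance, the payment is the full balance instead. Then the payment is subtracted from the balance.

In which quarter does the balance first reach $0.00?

5

Quarter 1: opening $697.04; interest $21.00 → $718.04; payment $188.93; balance $529.11
Quarter 2: opening $529.11; interest $21.00 → $550.11; payment $188.93; balance $361.18
Quarter 3: opening $361.18; interest $21.00 → $382.18; payment $188.93; balance $193.25
Quarter 4: opening $193.25; interest $21.00 → $214.25; payment $188.93; balance $25.32
Quarter 5: opening $25.32; interest $21.00 → $46.32; payment $46.32; balance $0.00
Balance reaches $0.00 in quarter 5.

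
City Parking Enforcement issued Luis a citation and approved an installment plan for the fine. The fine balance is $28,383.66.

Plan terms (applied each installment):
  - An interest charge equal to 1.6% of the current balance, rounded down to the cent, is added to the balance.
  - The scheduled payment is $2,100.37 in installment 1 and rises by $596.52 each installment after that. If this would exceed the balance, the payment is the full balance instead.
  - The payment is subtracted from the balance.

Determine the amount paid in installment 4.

$3,889.93

# | Opening | Interest | Payment | End bal
1 | $28,383.66 | $454.13 | $2,100.37 | $26,737.42
2 | $26,737.42 | $427.79 | $2,696.89 | $24,468.32
3 | $24,468.32 | $391.49 | $3,293.41 | $21,566.40
4 | $21,566.40 | $345.06 | $3,889.93 | $18,021.53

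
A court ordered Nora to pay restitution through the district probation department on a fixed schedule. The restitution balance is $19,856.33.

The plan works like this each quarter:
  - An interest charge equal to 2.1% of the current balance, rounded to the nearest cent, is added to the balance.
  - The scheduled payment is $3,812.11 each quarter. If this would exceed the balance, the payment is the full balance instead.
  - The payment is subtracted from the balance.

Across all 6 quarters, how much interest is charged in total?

# | Opening | Interest | Payment | End bal
1 | $19,856.33 | $416.98 | $3,812.11 | $16,461.20
2 | $16,461.20 | $345.69 | $3,812.11 | $12,994.78
3 | $12,994.78 | $272.89 | $3,812.11 | $9,455.56
4 | $9,455.56 | $198.57 | $3,812.11 | $5,842.02
5 | $5,842.02 | $122.68 | $3,812.11 | $2,152.59
6 | $2,152.59 | $45.20 | $2,197.79 | $0.00
Total interest: $416.98 + $345.69 + $272.89 + $198.57 + $122.68 + $45.20 = $1,402.01

$1,402.01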